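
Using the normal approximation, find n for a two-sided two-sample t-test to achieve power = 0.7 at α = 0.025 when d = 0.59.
n = 44 per group

Sample size formula (two-sample t-test, normal approximation):
n = 2 · ((z_{α/2} + z_β) / d)²

z_{α/2} = 2.241 (for α = 0.025, two-sided)
z_β = 0.524 (for power = 0.7)
d = 0.59

n = 2 · ((2.241 + 0.524) / 0.59)²
n = 2 · (4.686)²
n ≈ 43.92
Round up to the next whole number: n = 44 per group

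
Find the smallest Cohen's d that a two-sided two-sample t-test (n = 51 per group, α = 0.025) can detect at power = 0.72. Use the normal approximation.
d ≈ 0.56

Minimum detectable effect (two-sample t-test, normal approximation):
d = (z_{α/2} + z_β) / √(n/2)
d = (2.241 + 0.583) / √(51/2)
d = 2.824 / 5.050
d ≈ 0.56

By Cohen's convention (0.2 small / 0.5 medium / 0.8 large): medium effect.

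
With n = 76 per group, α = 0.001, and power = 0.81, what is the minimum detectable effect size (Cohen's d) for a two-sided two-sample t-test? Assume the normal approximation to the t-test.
d ≈ 0.68

Minimum detectable effect (two-sample t-test, normal approximation):
d = (z_{α/2} + z_β) / √(n/2)
d = (3.291 + 0.878) / √(76/2)
d = 4.168 / 6.164
d ≈ 0.68

By Cohen's convention (0.2 small / 0.5 medium / 0.8 large): medium effect.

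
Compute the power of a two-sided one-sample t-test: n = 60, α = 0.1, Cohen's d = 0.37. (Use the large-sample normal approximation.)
Power ≈ 0.89

Power calculation (one-sample t-test, normal approximation):
z_β = d · √n - z_{α/2}
z_β = 0.37 · √60 - 1.645
z_β = 0.37 · 7.746 - 1.645
z_β = 1.221

Power = Φ(z_β) = Φ(1.221) ≈ 0.889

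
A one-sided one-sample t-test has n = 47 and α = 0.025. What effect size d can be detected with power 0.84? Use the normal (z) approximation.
d ≈ 0.43

Minimum detectable effect (one-sample t-test, normal approximation):
d = (z_α + z_β) / √n
d = (1.960 + 0.994) / √47
d = 2.954 / 6.856
d ≈ 0.43

By Cohen's convention (0.2 small / 0.5 medium / 0.8 large): small effect.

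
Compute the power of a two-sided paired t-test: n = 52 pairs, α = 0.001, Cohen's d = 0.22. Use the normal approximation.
Power ≈ 0.04

Power calculation (paired t-test, normal approximation):
z_β = d · √n - z_{α/2}
z_β = 0.22 · √52 - 3.291
z_β = 0.22 · 7.211 - 3.291
z_β = -1.704

Power = Φ(z_β) = Φ(-1.704) ≈ 0.044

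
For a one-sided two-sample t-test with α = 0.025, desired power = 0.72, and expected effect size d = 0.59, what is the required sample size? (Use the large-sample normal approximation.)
n = 38 per group

Sample size formula (two-sample t-test, normal approximation):
n = 2 · ((z_α + z_β) / d)²

z_α = 1.960 (for α = 0.025, one-sided)
z_β = 0.583 (for power = 0.72)
d = 0.59

n = 2 · ((1.960 + 0.583) / 0.59)²
n = 2 · (4.310)²
n ≈ 37.15
Round up to the next whole number: n = 38 per group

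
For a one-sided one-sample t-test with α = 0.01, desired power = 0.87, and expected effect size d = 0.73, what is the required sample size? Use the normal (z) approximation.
n = 23

Sample size formula (one-sample t-test, normal approximation):
n = ((z_α + z_β) / d)²

z_α = 2.326 (for α = 0.01, one-sided)
z_β = 1.126 (for power = 0.87)
d = 0.73

n = ((2.326 + 1.126) / 0.73)²
n = (4.729)²
n ≈ 22.36
Round up to the next whole number: n = 23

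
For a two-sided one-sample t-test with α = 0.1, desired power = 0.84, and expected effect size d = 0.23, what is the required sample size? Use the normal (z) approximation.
n = 132

Sample size formula (one-sample t-test, normal approximation):
n = ((z_{α/2} + z_β) / d)²

z_{α/2} = 1.645 (for α = 0.1, two-sided)
z_β = 0.994 (for power = 0.84)
d = 0.23

n = ((1.645 + 0.994) / 0.23)²
n = (11.474)²
n ≈ 131.65
Round up to the next whole number: n = 132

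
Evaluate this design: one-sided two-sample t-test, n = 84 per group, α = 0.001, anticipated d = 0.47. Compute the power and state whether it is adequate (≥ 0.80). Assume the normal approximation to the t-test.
Power ≈ 0.48; the study is underpowered (power < 0.80)

Power calculation (two-sample t-test, normal approximation):
z_β = d · √(n/2) - z_α
z_β = 0.47 · √(84/2) - 3.090
z_β = 0.47 · 6.481 - 3.090
z_β = -0.044

Power = Φ(z_β) = Φ(-0.044) ≈ 0.482

Effect size d = 0.47 is small by Cohen's convention (0.2/0.5/0.8).

Threshold: power ≥ 0.80 is conventionally adequate.
Power ≈ 0.48 → the study is underpowered (power < 0.80).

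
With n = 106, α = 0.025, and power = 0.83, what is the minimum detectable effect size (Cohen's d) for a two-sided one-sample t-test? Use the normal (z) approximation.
d ≈ 0.31

Minimum detectable effect (one-sample t-test, normal approximation):
d = (z_{α/2} + z_β) / √n
d = (2.241 + 0.954) / √106
d = 3.196 / 10.296
d ≈ 0.31

By Cohen's convention (0.2 small / 0.5 medium / 0.8 large): small effect.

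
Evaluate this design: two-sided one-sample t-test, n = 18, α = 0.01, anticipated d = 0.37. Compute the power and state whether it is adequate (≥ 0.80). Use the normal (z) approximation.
Power ≈ 0.16; the study is underpowered (power < 0.80)

Power calculation (one-sample t-test, normal approximation):
z_β = d · √n - z_{α/2}
z_β = 0.37 · √18 - 2.576
z_β = 0.37 · 4.243 - 2.576
z_β = -1.006

Power = Φ(z_β) = Φ(-1.006) ≈ 0.157

Effect size d = 0.37 is small by Cohen's convention (0.2/0.5/0.8).

Threshold: power ≥ 0.80 is conventionally adequate.
Power ≈ 0.16 → the study is underpowered (power < 0.80).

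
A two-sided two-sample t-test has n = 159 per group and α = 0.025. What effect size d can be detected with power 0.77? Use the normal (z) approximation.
d ≈ 0.33

Minimum detectable effect (two-sample t-test, normal approximation):
d = (z_{α/2} + z_β) / √(n/2)
d = (2.241 + 0.739) / √(159/2)
d = 2.980 / 8.916
d ≈ 0.33

By Cohen's convention (0.2 small / 0.5 medium / 0.8 large): small effect.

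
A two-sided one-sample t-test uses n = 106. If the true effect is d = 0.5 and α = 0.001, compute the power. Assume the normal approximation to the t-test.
Power ≈ 0.97

Power calculation (one-sample t-test, normal approximation):
z_β = d · √n - z_{α/2}
z_β = 0.5 · √106 - 3.291
z_β = 0.5 · 10.296 - 3.291
z_β = 1.857

Power = Φ(z_β) = Φ(1.857) ≈ 0.968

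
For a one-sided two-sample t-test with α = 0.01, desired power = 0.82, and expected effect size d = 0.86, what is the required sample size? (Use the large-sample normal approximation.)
n = 29 per group

Sample size formula (two-sample t-test, normal approximation):
n = 2 · ((z_α + z_β) / d)²

z_α = 2.326 (for α = 0.01, one-sided)
z_β = 0.915 (for power = 0.82)
d = 0.86

n = 2 · ((2.326 + 0.915) / 0.86)²
n = 2 · (3.769)²
n ≈ 28.41
Round up to the next whole number: n = 29 per group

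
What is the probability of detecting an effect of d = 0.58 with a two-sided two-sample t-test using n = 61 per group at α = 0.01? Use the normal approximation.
Power ≈ 0.73

Power calculation (two-sample t-test, normal approximation):
z_β = d · √(n/2) - z_{α/2}
z_β = 0.58 · √(61/2) - 2.576
z_β = 0.58 · 5.523 - 2.576
z_β = 0.627

Power = Φ(z_β) = Φ(0.627) ≈ 0.735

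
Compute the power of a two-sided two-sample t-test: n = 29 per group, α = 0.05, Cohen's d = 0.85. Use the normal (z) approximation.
Power ≈ 0.90

Power calculation (two-sample t-test, normal approximation):
z_β = d · √(n/2) - z_{α/2}
z_β = 0.85 · √(29/2) - 1.960
z_β = 0.85 · 3.808 - 1.960
z_β = 1.277

Power = Φ(z_β) = Φ(1.277) ≈ 0.899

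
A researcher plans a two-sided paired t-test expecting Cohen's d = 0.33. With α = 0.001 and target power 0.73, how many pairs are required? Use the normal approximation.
n = 140 pairs

Sample size formula (paired t-test, normal approximation):
n = ((z_{α/2} + z_β) / d)²

z_{α/2} = 3.291 (for α = 0.001, two-sided)
z_β = 0.613 (for power = 0.73)
d = 0.33

n = ((3.291 + 0.613) / 0.33)²
n = (11.830)²
n ≈ 139.95
Round up to the next whole number: n = 140 pairs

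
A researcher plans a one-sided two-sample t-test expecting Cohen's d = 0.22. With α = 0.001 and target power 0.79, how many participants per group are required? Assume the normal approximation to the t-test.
n = 628 per group

Sample size formula (two-sample t-test, normal approximation):
n = 2 · ((z_α + z_β) / d)²

z_α = 3.090 (for α = 0.001, one-sided)
z_β = 0.806 (for power = 0.79)
d = 0.22

n = 2 · ((3.090 + 0.806) / 0.22)²
n = 2 · (17.709)²
n ≈ 627.22
Round up to the next whole number: n = 628 per group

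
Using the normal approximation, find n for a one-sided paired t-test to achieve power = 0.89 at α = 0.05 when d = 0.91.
n = 10 pairs

Sample size formula (paired t-test, normal approximation):
n = ((z_α + z_β) / d)²

z_α = 1.645 (for α = 0.05, one-sided)
z_β = 1.227 (for power = 0.89)
d = 0.91

n = ((1.645 + 1.227) / 0.91)²
n = (3.156)²
n ≈ 9.96
Round up to the next whole number: n = 10 pairs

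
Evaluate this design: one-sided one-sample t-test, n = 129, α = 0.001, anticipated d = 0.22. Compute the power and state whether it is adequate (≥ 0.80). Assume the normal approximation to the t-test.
Power ≈ 0.28; the study is underpowered (power < 0.80)

Power calculation (one-sample t-test, normal approximation):
z_β = d · √n - z_α
z_β = 0.22 · √129 - 3.090
z_β = 0.22 · 11.358 - 3.090
z_β = -0.592

Power = Φ(z_β) = Φ(-0.592) ≈ 0.277

Effect size d = 0.22 is small by Cohen's convention (0.2/0.5/0.8).

Threshold: power ≥ 0.80 is conventionally adequate.
Power ≈ 0.28 → the study is underpowered (power < 0.80).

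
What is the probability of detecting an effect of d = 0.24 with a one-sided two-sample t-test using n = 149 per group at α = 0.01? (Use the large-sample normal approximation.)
Power ≈ 0.40

Power calculation (two-sample t-test, normal approximation):
z_β = d · √(n/2) - z_α
z_β = 0.24 · √(149/2) - 2.326
z_β = 0.24 · 8.631 - 2.326
z_β = -0.255

Power = Φ(z_β) = Φ(-0.255) ≈ 0.399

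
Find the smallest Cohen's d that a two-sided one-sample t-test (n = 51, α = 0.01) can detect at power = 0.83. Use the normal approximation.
d ≈ 0.49

Minimum detectable effect (one-sample t-test, normal approximation):
d = (z_{α/2} + z_β) / √n
d = (2.576 + 0.954) / √51
d = 3.530 / 7.141
d ≈ 0.49

By Cohen's convention (0.2 small / 0.5 medium / 0.8 large): small effect.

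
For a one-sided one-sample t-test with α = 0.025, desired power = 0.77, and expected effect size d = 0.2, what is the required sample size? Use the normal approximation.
n = 183

Sample size formula (one-sample t-test, normal approximation):
n = ((z_α + z_β) / d)²

z_α = 1.960 (for α = 0.025, one-sided)
z_β = 0.739 (for power = 0.77)
d = 0.2

n = ((1.960 + 0.739) / 0.2)²
n = (13.495)²
n ≈ 182.12
Round up to the next whole number: n = 183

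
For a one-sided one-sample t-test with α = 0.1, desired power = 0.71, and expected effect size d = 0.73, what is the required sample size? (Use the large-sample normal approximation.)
n = 7

Sample size formula (one-sample t-test, normal approximation):
n = ((z_α + z_β) / d)²

z_α = 1.282 (for α = 0.1, one-sided)
z_β = 0.553 (for power = 0.71)
d = 0.73

n = ((1.282 + 0.553) / 0.73)²
n = (2.514)²
n ≈ 6.32
Round up to the next whole number: n = 7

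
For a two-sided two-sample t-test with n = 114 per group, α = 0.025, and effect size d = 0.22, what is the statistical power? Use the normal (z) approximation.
Power ≈ 0.28

Power calculation (two-sample t-test, normal approximation):
z_β = d · √(n/2) - z_{α/2}
z_β = 0.22 · √(114/2) - 2.241
z_β = 0.22 · 7.550 - 2.241
z_β = -0.580

Power = Φ(z_β) = Φ(-0.580) ≈ 0.281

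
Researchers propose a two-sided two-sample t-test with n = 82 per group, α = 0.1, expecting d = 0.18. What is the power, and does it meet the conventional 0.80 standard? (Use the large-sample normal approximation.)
Power ≈ 0.31; the study is underpowered (power < 0.80)

Power calculation (two-sample t-test, normal approximation):
z_β = d · √(n/2) - z_{α/2}
z_β = 0.18 · √(82/2) - 1.645
z_β = 0.18 · 6.403 - 1.645
z_β = -0.492

Power = Φ(z_β) = Φ(-0.492) ≈ 0.311

Effect size d = 0.18 is very small by Cohen's convention (0.2/0.5/0.8).

Threshold: power ≥ 0.80 is conventionally adequate.
Power ≈ 0.31 → the study is underpowered (power < 0.80).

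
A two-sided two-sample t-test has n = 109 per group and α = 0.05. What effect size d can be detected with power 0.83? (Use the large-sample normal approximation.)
d ≈ 0.39

Minimum detectable effect (two-sample t-test, normal approximation):
d = (z_{α/2} + z_β) / √(n/2)
d = (1.960 + 0.954) / √(109/2)
d = 2.914 / 7.382
d ≈ 0.39

By Cohen's convention (0.2 small / 0.5 medium / 0.8 large): small effect.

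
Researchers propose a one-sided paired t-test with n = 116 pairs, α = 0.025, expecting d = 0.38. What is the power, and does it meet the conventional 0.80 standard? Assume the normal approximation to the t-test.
Power ≈ 0.98; the study is adequately powered (power ≥ 0.80)

Power calculation (paired t-test, normal approximation):
z_β = d · √n - z_α
z_β = 0.38 · √116 - 1.960
z_β = 0.38 · 10.770 - 1.960
z_β = 2.133

Power = Φ(z_β) = Φ(2.133) ≈ 0.984

Effect size d = 0.38 is small by Cohen's convention (0.2/0.5/0.8).

Threshold: power ≥ 0.80 is conventionally adequate.
Power ≈ 0.98 → the study is adequately powered (power ≥ 0.80).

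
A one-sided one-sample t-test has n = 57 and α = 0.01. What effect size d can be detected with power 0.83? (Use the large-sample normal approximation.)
d ≈ 0.43

Minimum detectable effect (one-sample t-test, normal approximation):
d = (z_α + z_β) / √n
d = (2.326 + 0.954) / √57
d = 3.281 / 7.550
d ≈ 0.43

By Cohen's convention (0.2 small / 0.5 medium / 0.8 large): small effect.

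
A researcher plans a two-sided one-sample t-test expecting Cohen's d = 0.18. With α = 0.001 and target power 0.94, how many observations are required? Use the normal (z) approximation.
n = 725

Sample size formula (one-sample t-test, normal approximation):
n = ((z_{α/2} + z_β) / d)²

z_{α/2} = 3.291 (for α = 0.001, two-sided)
z_β = 1.555 (for power = 0.94)
d = 0.18

n = ((3.291 + 1.555) / 0.18)²
n = (26.922)²
n ≈ 724.79
Round up to the next whole number: n = 725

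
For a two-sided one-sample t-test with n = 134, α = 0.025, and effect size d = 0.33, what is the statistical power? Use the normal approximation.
Power ≈ 0.94

Power calculation (one-sample t-test, normal approximation):
z_β = d · √n - z_{α/2}
z_β = 0.33 · √134 - 2.241
z_β = 0.33 · 11.576 - 2.241
z_β = 1.579

Power = Φ(z_β) = Φ(1.579) ≈ 0.943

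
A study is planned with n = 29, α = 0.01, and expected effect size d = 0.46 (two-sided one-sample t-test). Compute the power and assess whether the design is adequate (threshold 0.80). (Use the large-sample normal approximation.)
Power ≈ 0.46; the study is underpowered (power < 0.80)

Power calculation (one-sample t-test, normal approximation):
z_β = d · √n - z_{α/2}
z_β = 0.46 · √29 - 2.576
z_β = 0.46 · 5.385 - 2.576
z_β = -0.099

Power = Φ(z_β) = Φ(-0.099) ≈ 0.461

Effect size d = 0.46 is small by Cohen's convention (0.2/0.5/0.8).

Threshold: power ≥ 0.80 is conventionally adequate.
Power ≈ 0.46 → the study is underpowered (power < 0.80).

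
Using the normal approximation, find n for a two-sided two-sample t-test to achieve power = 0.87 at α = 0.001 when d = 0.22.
n = 807 per group

Sample size formula (two-sample t-test, normal approximation):
n = 2 · ((z_{α/2} + z_β) / d)²

z_{α/2} = 3.291 (for α = 0.001, two-sided)
z_β = 1.126 (for power = 0.87)
d = 0.22

n = 2 · ((3.291 + 1.126) / 0.22)²
n = 2 · (20.077)²
n ≈ 806.17
Round up to the next whole number: n = 807 per group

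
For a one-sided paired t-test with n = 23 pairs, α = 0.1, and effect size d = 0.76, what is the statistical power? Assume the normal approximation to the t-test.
Power ≈ 0.99

Power calculation (paired t-test, normal approximation):
z_β = d · √n - z_α
z_β = 0.76 · √23 - 1.282
z_β = 0.76 · 4.796 - 1.282
z_β = 2.363

Power = Φ(z_β) = Φ(2.363) ≈ 0.991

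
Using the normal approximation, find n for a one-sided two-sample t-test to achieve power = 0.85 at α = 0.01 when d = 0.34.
n = 196 per group

Sample size formula (two-sample t-test, normal approximation):
n = 2 · ((z_α + z_β) / d)²

z_α = 2.326 (for α = 0.01, one-sided)
z_β = 1.036 (for power = 0.85)
d = 0.34

n = 2 · ((2.326 + 1.036) / 0.34)²
n = 2 · (9.888)²
n ≈ 195.55
Round up to the next whole number: n = 196 per group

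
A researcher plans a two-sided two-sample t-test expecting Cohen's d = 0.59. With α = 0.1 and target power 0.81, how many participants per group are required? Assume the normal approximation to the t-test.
n = 37 per group

Sample size formula (two-sample t-test, normal approximation):
n = 2 · ((z_{α/2} + z_β) / d)²

z_{α/2} = 1.645 (for α = 0.1, two-sided)
z_β = 0.878 (for power = 0.81)
d = 0.59

n = 2 · ((1.645 + 0.878) / 0.59)²
n = 2 · (4.276)²
n ≈ 36.57
Round up to the next whole number: n = 37 per group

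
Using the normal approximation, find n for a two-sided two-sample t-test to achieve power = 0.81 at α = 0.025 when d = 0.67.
n = 44 per group

Sample size formula (two-sample t-test, normal approximation):
n = 2 · ((z_{α/2} + z_β) / d)²

z_{α/2} = 2.241 (for α = 0.025, two-sided)
z_β = 0.878 (for power = 0.81)
d = 0.67

n = 2 · ((2.241 + 0.878) / 0.67)²
n = 2 · (4.655)²
n ≈ 43.34
Round up to the next whole number: n = 44 per group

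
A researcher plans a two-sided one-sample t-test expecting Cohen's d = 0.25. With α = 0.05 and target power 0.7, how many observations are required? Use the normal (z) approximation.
n = 99

Sample size formula (one-sample t-test, normal approximation):
n = ((z_{α/2} + z_β) / d)²

z_{α/2} = 1.960 (for α = 0.05, two-sided)
z_β = 0.524 (for power = 0.7)
d = 0.25

n = ((1.960 + 0.524) / 0.25)²
n = (9.936)²
n ≈ 98.72
Round up to the next whole number: n = 99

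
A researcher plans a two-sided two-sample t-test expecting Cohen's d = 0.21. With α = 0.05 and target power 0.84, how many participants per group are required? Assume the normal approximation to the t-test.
n = 396 per group

Sample size formula (two-sample t-test, normal approximation):
n = 2 · ((z_{α/2} + z_β) / d)²

z_{α/2} = 1.960 (for α = 0.05, two-sided)
z_β = 0.994 (for power = 0.84)
d = 0.21

n = 2 · ((1.960 + 0.994) / 0.21)²
n = 2 · (14.067)²
n ≈ 395.76
Round up to the next whole number: n = 396 per group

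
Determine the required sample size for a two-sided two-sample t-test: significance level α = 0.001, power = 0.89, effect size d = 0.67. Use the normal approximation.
n = 91 per group

Sample size formula (two-sample t-test, normal approximation):
n = 2 · ((z_{α/2} + z_β) / d)²

z_{α/2} = 3.291 (for α = 0.001, two-sided)
z_β = 1.227 (for power = 0.89)
d = 0.67

n = 2 · ((3.291 + 1.227) / 0.67)²
n = 2 · (6.743)²
n ≈ 90.94
Round up to the next whole number: n = 91 per group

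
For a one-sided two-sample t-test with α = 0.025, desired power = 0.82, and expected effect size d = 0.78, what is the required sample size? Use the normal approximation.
n = 28 per group

Sample size formula (two-sample t-test, normal approximation):
n = 2 · ((z_α + z_β) / d)²

z_α = 1.960 (for α = 0.025, one-sided)
z_β = 0.915 (for power = 0.82)
d = 0.78

n = 2 · ((1.960 + 0.915) / 0.78)²
n = 2 · (3.686)²
n ≈ 27.17
Round up to the next whole number: n = 28 per group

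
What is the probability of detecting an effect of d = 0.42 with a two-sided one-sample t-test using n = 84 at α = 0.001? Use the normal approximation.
Power ≈ 0.71

Power calculation (one-sample t-test, normal approximation):
z_β = d · √n - z_{α/2}
z_β = 0.42 · √84 - 3.291
z_β = 0.42 · 9.165 - 3.291
z_β = 0.559

Power = Φ(z_β) = Φ(0.559) ≈ 0.712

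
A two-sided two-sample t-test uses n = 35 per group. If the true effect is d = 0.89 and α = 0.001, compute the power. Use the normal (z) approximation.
Power ≈ 0.67

Power calculation (two-sample t-test, normal approximation):
z_β = d · √(n/2) - z_{α/2}
z_β = 0.89 · √(35/2) - 3.291
z_β = 0.89 · 4.183 - 3.291
z_β = 0.433

Power = Φ(z_β) = Φ(0.433) ≈ 0.667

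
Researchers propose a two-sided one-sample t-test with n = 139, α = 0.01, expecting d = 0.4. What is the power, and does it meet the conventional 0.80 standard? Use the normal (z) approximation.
Power ≈ 0.98; the study is adequately powered (power ≥ 0.80)

Power calculation (one-sample t-test, normal approximation):
z_β = d · √n - z_{α/2}
z_β = 0.4 · √139 - 2.576
z_β = 0.4 · 11.790 - 2.576
z_β = 2.140

Power = Φ(z_β) = Φ(2.140) ≈ 0.984

Effect size d = 0.4 is small by Cohen's convention (0.2/0.5/0.8).

Threshold: power ≥ 0.80 is conventionally adequate.
Power ≈ 0.98 → the study is adequately powered (power ≥ 0.80).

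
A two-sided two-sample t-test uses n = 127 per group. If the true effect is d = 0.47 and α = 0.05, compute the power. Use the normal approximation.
Power ≈ 0.96

Power calculation (two-sample t-test, normal approximation):
z_β = d · √(n/2) - z_{α/2}
z_β = 0.47 · √(127/2) - 1.960
z_β = 0.47 · 7.969 - 1.960
z_β = 1.785

Power = Φ(z_β) = Φ(1.785) ≈ 0.963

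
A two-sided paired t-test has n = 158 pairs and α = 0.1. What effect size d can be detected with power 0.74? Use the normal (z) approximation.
d ≈ 0.18

Minimum detectable effect (paired t-test, normal approximation):
d = (z_{α/2} + z_β) / √n
d = (1.645 + 0.643) / √158
d = 2.288 / 12.570
d ≈ 0.18

By Cohen's convention (0.2 small / 0.5 medium / 0.8 large): very small effect.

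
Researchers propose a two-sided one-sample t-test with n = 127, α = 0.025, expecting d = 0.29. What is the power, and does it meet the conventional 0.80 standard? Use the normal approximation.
Power ≈ 0.85; the study is adequately powered (power ≥ 0.80)

Power calculation (one-sample t-test, normal approximation):
z_β = d · √n - z_{α/2}
z_β = 0.29 · √127 - 2.241
z_β = 0.29 · 11.269 - 2.241
z_β = 1.027

Power = Φ(z_β) = Φ(1.027) ≈ 0.848

Effect size d = 0.29 is small by Cohen's convention (0.2/0.5/0.8).

Threshold: power ≥ 0.80 is conventionally adequate.
Power ≈ 0.85 → the study is adequately powered (power ≥ 0.80).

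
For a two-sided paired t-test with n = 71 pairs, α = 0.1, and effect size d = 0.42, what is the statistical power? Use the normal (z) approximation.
Power ≈ 0.97

Power calculation (paired t-test, normal approximation):
z_β = d · √n - z_{α/2}
z_β = 0.42 · √71 - 1.645
z_β = 0.42 · 8.426 - 1.645
z_β = 1.894

Power = Φ(z_β) = Φ(1.894) ≈ 0.971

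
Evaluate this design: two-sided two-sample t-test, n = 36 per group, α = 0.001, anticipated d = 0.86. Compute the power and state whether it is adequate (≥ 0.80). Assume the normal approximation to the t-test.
Power ≈ 0.64; the study is underpowered (power < 0.80)

Power calculation (two-sample t-test, normal approximation):
z_β = d · √(n/2) - z_{α/2}
z_β = 0.86 · √(36/2) - 3.291
z_β = 0.86 · 4.243 - 3.291
z_β = 0.358

Power = Φ(z_β) = Φ(0.358) ≈ 0.640

Effect size d = 0.86 is large by Cohen's convention (0.2/0.5/0.8).

Threshold: power ≥ 0.80 is conventionally adequate.
Power ≈ 0.64 → the study is underpowered (power < 0.80).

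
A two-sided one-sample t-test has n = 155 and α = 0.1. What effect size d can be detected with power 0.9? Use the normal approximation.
d ≈ 0.24

Minimum detectable effect (one-sample t-test, normal approximation):
d = (z_{α/2} + z_β) / √n
d = (1.645 + 1.282) / √155
d = 2.926 / 12.450
d ≈ 0.24

By Cohen's convention (0.2 small / 0.5 medium / 0.8 large): small effect.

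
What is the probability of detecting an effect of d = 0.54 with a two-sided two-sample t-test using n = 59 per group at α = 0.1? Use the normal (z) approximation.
Power ≈ 0.90

Power calculation (two-sample t-test, normal approximation):
z_β = d · √(n/2) - z_{α/2}
z_β = 0.54 · √(59/2) - 1.645
z_β = 0.54 · 5.431 - 1.645
z_β = 1.288

Power = Φ(z_β) = Φ(1.288) ≈ 0.901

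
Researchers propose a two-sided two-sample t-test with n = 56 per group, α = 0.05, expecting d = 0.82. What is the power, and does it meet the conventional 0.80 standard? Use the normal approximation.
Power ≈ 0.99; the study is adequately powered (power ≥ 0.80)

Power calculation (two-sample t-test, normal approximation):
z_β = d · √(n/2) - z_{α/2}
z_β = 0.82 · √(56/2) - 1.960
z_β = 0.82 · 5.292 - 1.960
z_β = 2.379

Power = Φ(z_β) = Φ(2.379) ≈ 0.991

Effect size d = 0.82 is large by Cohen's convention (0.2/0.5/0.8).

Threshold: power ≥ 0.80 is conventionally adequate.
Power ≈ 0.99 → the study is adequately powered (power ≥ 0.80).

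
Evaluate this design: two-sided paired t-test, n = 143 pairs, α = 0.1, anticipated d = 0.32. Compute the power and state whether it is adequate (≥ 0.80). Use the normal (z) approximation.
Power ≈ 0.99; the study is adequately powered (power ≥ 0.80)

Power calculation (paired t-test, normal approximation):
z_β = d · √n - z_{α/2}
z_β = 0.32 · √143 - 1.645
z_β = 0.32 · 11.958 - 1.645
z_β = 2.182

Power = Φ(z_β) = Φ(2.182) ≈ 0.985

Effect size d = 0.32 is small by Cohen's convention (0.2/0.5/0.8).

Threshold: power ≥ 0.80 is conventionally adequate.
Power ≈ 0.99 → the study is adequately powered (power ≥ 0.80).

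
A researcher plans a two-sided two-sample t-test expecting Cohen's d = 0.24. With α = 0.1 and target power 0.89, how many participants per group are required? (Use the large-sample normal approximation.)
n = 287 per group

Sample size formula (two-sample t-test, normal approximation):
n = 2 · ((z_{α/2} + z_β) / d)²

z_{α/2} = 1.645 (for α = 0.1, two-sided)
z_β = 1.227 (for power = 0.89)
d = 0.24

n = 2 · ((1.645 + 1.227) / 0.24)²
n = 2 · (11.967)²
n ≈ 286.42
Round up to the next whole number: n = 287 per group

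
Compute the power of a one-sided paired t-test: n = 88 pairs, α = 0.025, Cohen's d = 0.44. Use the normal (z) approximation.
Power ≈ 0.98

Power calculation (paired t-test, normal approximation):
z_β = d · √n - z_α
z_β = 0.44 · √88 - 1.960
z_β = 0.44 · 9.381 - 1.960
z_β = 2.168

Power = Φ(z_β) = Φ(2.168) ≈ 0.985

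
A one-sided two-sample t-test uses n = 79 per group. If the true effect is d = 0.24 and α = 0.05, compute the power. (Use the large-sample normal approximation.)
Power ≈ 0.45

Power calculation (two-sample t-test, normal approximation):
z_β = d · √(n/2) - z_α
z_β = 0.24 · √(79/2) - 1.645
z_β = 0.24 · 6.285 - 1.645
z_β = -0.136

Power = Φ(z_β) = Φ(-0.136) ≈ 0.446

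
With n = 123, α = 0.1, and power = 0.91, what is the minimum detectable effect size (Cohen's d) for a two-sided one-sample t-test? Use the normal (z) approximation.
d ≈ 0.27

Minimum detectable effect (one-sample t-test, normal approximation):
d = (z_{α/2} + z_β) / √n
d = (1.645 + 1.341) / √123
d = 2.986 / 11.091
d ≈ 0.27

By Cohen's convention (0.2 small / 0.5 medium / 0.8 large): small effect.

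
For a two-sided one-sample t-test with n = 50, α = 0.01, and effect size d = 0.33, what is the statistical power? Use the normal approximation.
Power ≈ 0.40

Power calculation (one-sample t-test, normal approximation):
z_β = d · √n - z_{α/2}
z_β = 0.33 · √50 - 2.576
z_β = 0.33 · 7.071 - 2.576
z_β = -0.242

Power = Φ(z_β) = Φ(-0.242) ≈ 0.404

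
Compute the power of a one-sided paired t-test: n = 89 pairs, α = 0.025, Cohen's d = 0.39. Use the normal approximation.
Power ≈ 0.96

Power calculation (paired t-test, normal approximation):
z_β = d · √n - z_α
z_β = 0.39 · √89 - 1.960
z_β = 0.39 · 9.434 - 1.960
z_β = 1.719

Power = Φ(z_β) = Φ(1.719) ≈ 0.957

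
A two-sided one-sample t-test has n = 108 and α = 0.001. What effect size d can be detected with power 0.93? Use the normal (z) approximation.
d ≈ 0.46

Minimum detectable effect (one-sample t-test, normal approximation):
d = (z_{α/2} + z_β) / √n
d = (3.291 + 1.476) / √108
d = 4.766 / 10.392
d ≈ 0.46

By Cohen's convention (0.2 small / 0.5 medium / 0.8 large): small effect.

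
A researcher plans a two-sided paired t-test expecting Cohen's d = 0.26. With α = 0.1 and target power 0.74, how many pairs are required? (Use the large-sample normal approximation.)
n = 78 pairs

Sample size formula (paired t-test, normal approximation):
n = ((z_{α/2} + z_β) / d)²

z_{α/2} = 1.645 (for α = 0.1, two-sided)
z_β = 0.643 (for power = 0.74)
d = 0.26

n = ((1.645 + 0.643) / 0.26)²
n = (8.800)²
n ≈ 77.44
Round up to the next whole number: n = 78 pairs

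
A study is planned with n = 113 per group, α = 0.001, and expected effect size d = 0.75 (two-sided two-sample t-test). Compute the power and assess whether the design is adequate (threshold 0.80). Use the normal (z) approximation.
Power ≈ 0.99; the study is adequately powered (power ≥ 0.80)

Power calculation (two-sample t-test, normal approximation):
z_β = d · √(n/2) - z_{α/2}
z_β = 0.75 · √(113/2) - 3.291
z_β = 0.75 · 7.517 - 3.291
z_β = 2.347

Power = Φ(z_β) = Φ(2.347) ≈ 0.991

Effect size d = 0.75 is medium by Cohen's convention (0.2/0.5/0.8).

Threshold: power ≥ 0.80 is conventionally adequate.
Power ≈ 0.99 → the study is adequately powered (power ≥ 0.80).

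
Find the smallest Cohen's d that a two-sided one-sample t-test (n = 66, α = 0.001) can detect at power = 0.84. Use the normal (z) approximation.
d ≈ 0.53

Minimum detectable effect (one-sample t-test, normal approximation):
d = (z_{α/2} + z_β) / √n
d = (3.291 + 0.994) / √66
d = 4.285 / 8.124
d ≈ 0.53

By Cohen's convention (0.2 small / 0.5 medium / 0.8 large): medium effect.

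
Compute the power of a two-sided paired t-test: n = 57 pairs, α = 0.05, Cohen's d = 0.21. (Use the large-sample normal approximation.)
Power ≈ 0.35

Power calculation (paired t-test, normal approximation):
z_β = d · √n - z_{α/2}
z_β = 0.21 · √57 - 1.960
z_β = 0.21 · 7.550 - 1.960
z_β = -0.374

Power = Φ(z_β) = Φ(-0.374) ≈ 0.354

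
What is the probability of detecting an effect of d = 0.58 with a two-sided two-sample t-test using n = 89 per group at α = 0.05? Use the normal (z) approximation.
Power ≈ 0.97

Power calculation (two-sample t-test, normal approximation):
z_β = d · √(n/2) - z_{α/2}
z_β = 0.58 · √(89/2) - 1.960
z_β = 0.58 · 6.671 - 1.960
z_β = 1.909

Power = Φ(z_β) = Φ(1.909) ≈ 0.972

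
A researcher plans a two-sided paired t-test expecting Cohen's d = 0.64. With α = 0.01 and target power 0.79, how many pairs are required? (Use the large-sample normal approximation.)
n = 28 pairs

Sample size formula (paired t-test, normal approximation):
n = ((z_{α/2} + z_β) / d)²

z_{α/2} = 2.576 (for α = 0.01, two-sided)
z_β = 0.806 (for power = 0.79)
d = 0.64

n = ((2.576 + 0.806) / 0.64)²
n = (5.284)²
n ≈ 27.92
Round up to the next whole number: n = 28 pairs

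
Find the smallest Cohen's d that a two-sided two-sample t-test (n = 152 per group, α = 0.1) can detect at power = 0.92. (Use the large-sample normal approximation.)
d ≈ 0.35

Minimum detectable effect (two-sample t-test, normal approximation):
d = (z_{α/2} + z_β) / √(n/2)
d = (1.645 + 1.405) / √(152/2)
d = 3.050 / 8.718
d ≈ 0.35

By Cohen's convention (0.2 small / 0.5 medium / 0.8 large): small effect.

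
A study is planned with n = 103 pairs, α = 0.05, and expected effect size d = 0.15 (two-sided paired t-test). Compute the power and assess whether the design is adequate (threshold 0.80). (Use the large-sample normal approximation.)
Power ≈ 0.33; the study is underpowered (power < 0.80)

Power calculation (paired t-test, normal approximation):
z_β = d · √n - z_{α/2}
z_β = 0.15 · √103 - 1.960
z_β = 0.15 · 10.149 - 1.960
z_β = -0.438

Power = Φ(z_β) = Φ(-0.438) ≈ 0.331

Effect size d = 0.15 is very small by Cohen's convention (0.2/0.5/0.8).

Threshold: power ≥ 0.80 is conventionally adequate.
Power ≈ 0.33 → the study is underpowered (power < 0.80).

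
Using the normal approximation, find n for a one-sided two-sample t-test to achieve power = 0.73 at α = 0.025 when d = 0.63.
n = 34 per group

Sample size formula (two-sample t-test, normal approximation):
n = 2 · ((z_α + z_β) / d)²

z_α = 1.960 (for α = 0.025, one-sided)
z_β = 0.613 (for power = 0.73)
d = 0.63

n = 2 · ((1.960 + 0.613) / 0.63)²
n = 2 · (4.084)²
n ≈ 33.36
Round up to the next whole number: n = 34 per group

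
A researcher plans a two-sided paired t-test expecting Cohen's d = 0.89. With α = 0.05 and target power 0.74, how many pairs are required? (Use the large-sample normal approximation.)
n = 9 pairs

Sample size formula (paired t-test, normal approximation):
n = ((z_{α/2} + z_β) / d)²

z_{α/2} = 1.960 (for α = 0.05, two-sided)
z_β = 0.643 (for power = 0.74)
d = 0.89

n = ((1.960 + 0.643) / 0.89)²
n = (2.925)²
n ≈ 8.56
Round up to the next whole number: n = 9 pairs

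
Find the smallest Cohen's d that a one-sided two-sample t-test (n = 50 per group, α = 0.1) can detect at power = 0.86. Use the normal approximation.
d ≈ 0.47

Minimum detectable effect (two-sample t-test, normal approximation):
d = (z_α + z_β) / √(n/2)
d = (1.282 + 1.080) / √(50/2)
d = 2.362 / 5.000
d ≈ 0.47

By Cohen's convention (0.2 small / 0.5 medium / 0.8 large): small effect.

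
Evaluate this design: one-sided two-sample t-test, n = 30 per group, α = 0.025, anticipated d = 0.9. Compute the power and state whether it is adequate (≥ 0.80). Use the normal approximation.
Power ≈ 0.94; the study is adequately powered (power ≥ 0.80)

Power calculation (two-sample t-test, normal approximation):
z_β = d · √(n/2) - z_α
z_β = 0.9 · √(30/2) - 1.960
z_β = 0.9 · 3.873 - 1.960
z_β = 1.526

Power = Φ(z_β) = Φ(1.526) ≈ 0.936

Effect size d = 0.9 is large by Cohen's convention (0.2/0.5/0.8).

Threshold: power ≥ 0.80 is conventionally adequate.
Power ≈ 0.94 → the study is adequately powered (power ≥ 0.80).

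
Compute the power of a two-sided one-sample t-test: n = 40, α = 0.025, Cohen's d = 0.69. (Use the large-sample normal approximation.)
Power ≈ 0.98

Power calculation (one-sample t-test, normal approximation):
z_β = d · √n - z_{α/2}
z_β = 0.69 · √40 - 2.241
z_β = 0.69 · 6.325 - 2.241
z_β = 2.123

Power = Φ(z_β) = Φ(2.123) ≈ 0.983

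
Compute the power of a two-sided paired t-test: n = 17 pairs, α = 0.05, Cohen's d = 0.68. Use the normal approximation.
Power ≈ 0.80

Power calculation (paired t-test, normal approximation):
z_β = d · √n - z_{α/2}
z_β = 0.68 · √17 - 1.960
z_β = 0.68 · 4.123 - 1.960
z_β = 0.844

Power = Φ(z_β) = Φ(0.844) ≈ 0.801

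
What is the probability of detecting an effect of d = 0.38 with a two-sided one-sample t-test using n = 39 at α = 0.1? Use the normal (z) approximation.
Power ≈ 0.77

Power calculation (one-sample t-test, normal approximation):
z_β = d · √n - z_{α/2}
z_β = 0.38 · √39 - 1.645
z_β = 0.38 · 6.245 - 1.645
z_β = 0.728

Power = Φ(z_β) = Φ(0.728) ≈ 0.767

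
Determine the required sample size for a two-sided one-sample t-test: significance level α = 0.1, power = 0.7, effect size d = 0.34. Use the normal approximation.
n = 41

Sample size formula (one-sample t-test, normal approximation):
n = ((z_{α/2} + z_β) / d)²

z_{α/2} = 1.645 (for α = 0.1, two-sided)
z_β = 0.524 (for power = 0.7)
d = 0.34

n = ((1.645 + 0.524) / 0.34)²
n = (6.379)²
n ≈ 40.69
Round up to the next whole number: n = 41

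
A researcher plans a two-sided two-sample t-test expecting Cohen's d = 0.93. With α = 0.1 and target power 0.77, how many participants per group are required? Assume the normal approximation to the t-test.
n = 14 per group

Sample size formula (two-sample t-test, normal approximation):
n = 2 · ((z_{α/2} + z_β) / d)²

z_{α/2} = 1.645 (for α = 0.1, two-sided)
z_β = 0.739 (for power = 0.77)
d = 0.93

n = 2 · ((1.645 + 0.739) / 0.93)²
n = 2 · (2.563)²
n ≈ 13.14
Round up to the next whole number: n = 14 per group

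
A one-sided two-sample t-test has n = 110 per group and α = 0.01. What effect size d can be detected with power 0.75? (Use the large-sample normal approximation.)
d ≈ 0.40

Minimum detectable effect (two-sample t-test, normal approximation):
d = (z_α + z_β) / √(n/2)
d = (2.326 + 0.674) / √(110/2)
d = 3.001 / 7.416
d ≈ 0.40

By Cohen's convention (0.2 small / 0.5 medium / 0.8 large): small effect.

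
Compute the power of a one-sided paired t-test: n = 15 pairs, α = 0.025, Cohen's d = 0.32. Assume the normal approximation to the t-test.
Power ≈ 0.24

Power calculation (paired t-test, normal approximation):
z_β = d · √n - z_α
z_β = 0.32 · √15 - 1.960
z_β = 0.32 · 3.873 - 1.960
z_β = -0.721

Power = Φ(z_β) = Φ(-0.721) ≈ 0.236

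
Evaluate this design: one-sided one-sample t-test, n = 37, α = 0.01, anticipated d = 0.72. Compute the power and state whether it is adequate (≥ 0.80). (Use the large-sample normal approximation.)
Power ≈ 0.98; the study is adequately powered (power ≥ 0.80)

Power calculation (one-sample t-test, normal approximation):
z_β = d · √n - z_α
z_β = 0.72 · √37 - 2.326
z_β = 0.72 · 6.083 - 2.326
z_β = 2.053

Power = Φ(z_β) = Φ(2.053) ≈ 0.980

Effect size d = 0.72 is medium by Cohen's convention (0.2/0.5/0.8).

Threshold: power ≥ 0.80 is conventionally adequate.
Power ≈ 0.98 → the study is adequately powered (power ≥ 0.80).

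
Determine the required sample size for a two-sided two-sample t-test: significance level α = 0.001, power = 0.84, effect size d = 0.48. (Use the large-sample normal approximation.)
n = 160 per group

Sample size formula (two-sample t-test, normal approximation):
n = 2 · ((z_{α/2} + z_β) / d)²

z_{α/2} = 3.291 (for α = 0.001, two-sided)
z_β = 0.994 (for power = 0.84)
d = 0.48

n = 2 · ((3.291 + 0.994) / 0.48)²
n = 2 · (8.927)²
n ≈ 159.38
Round up to the next whole number: n = 160 per group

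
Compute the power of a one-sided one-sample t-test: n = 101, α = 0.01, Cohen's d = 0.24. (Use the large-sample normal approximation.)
Power ≈ 0.53

Power calculation (one-sample t-test, normal approximation):
z_β = d · √n - z_α
z_β = 0.24 · √101 - 2.326
z_β = 0.24 · 10.050 - 2.326
z_β = 0.086

Power = Φ(z_β) = Φ(0.086) ≈ 0.534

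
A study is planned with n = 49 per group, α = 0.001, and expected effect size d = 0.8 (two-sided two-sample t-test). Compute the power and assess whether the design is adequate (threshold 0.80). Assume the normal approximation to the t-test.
Power ≈ 0.75; the study is underpowered (power < 0.80)

Power calculation (two-sample t-test, normal approximation):
z_β = d · √(n/2) - z_{α/2}
z_β = 0.8 · √(49/2) - 3.291
z_β = 0.8 · 4.950 - 3.291
z_β = 0.669

Power = Φ(z_β) = Φ(0.669) ≈ 0.748

Effect size d = 0.8 is large by Cohen's convention (0.2/0.5/0.8).

Threshold: power ≥ 0.80 is conventionally adequate.
Power ≈ 0.75 → the study is underpowered (power < 0.80).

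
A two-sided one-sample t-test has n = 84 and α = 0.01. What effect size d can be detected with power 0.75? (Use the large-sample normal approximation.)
d ≈ 0.35

Minimum detectable effect (one-sample t-test, normal approximation):
d = (z_{α/2} + z_β) / √n
d = (2.576 + 0.674) / √84
d = 3.250 / 9.165
d ≈ 0.35

By Cohen's convention (0.2 small / 0.5 medium / 0.8 large): small effect.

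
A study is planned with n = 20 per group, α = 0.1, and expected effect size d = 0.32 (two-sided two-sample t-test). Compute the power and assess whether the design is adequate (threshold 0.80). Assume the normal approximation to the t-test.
Power ≈ 0.26; the study is underpowered (power < 0.80)

Power calculation (two-sample t-test, normal approximation):
z_β = d · √(n/2) - z_{α/2}
z_β = 0.32 · √(20/2) - 1.645
z_β = 0.32 · 3.162 - 1.645
z_β = -0.633

Power = Φ(z_β) = Φ(-0.633) ≈ 0.263

Effect size d = 0.32 is small by Cohen's convention (0.2/0.5/0.8).

Threshold: power ≥ 0.80 is conventionally adequate.
Power ≈ 0.26 → the study is underpowered (power < 0.80).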